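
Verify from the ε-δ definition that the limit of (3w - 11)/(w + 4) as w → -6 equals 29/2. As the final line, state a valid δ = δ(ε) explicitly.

Let ε > 0. We want δ > 0 with 0 < |w + 6| < δ ⇒ |(3w - 11)/(w + 4) − (29/2)| < ε.
Combining over a common denominator, (3w - 11)/(w + 4) − (29/2) = [(3w - 11)·(-2) − (-29)·(w + 4)] / [(-2)·(w + 4)] = 23(w + 6) / ((-2)(w + 4)).
So |(3w - 11)/(w + 4) − (29/2)| = 23|w + 6| / (2·|w + 4|).
Restrict δ ≤ 1. Then |w + 6| < 1 gives |w + 4| = |(w + 6) + (-2)| ≥ 2 − 1 = 1.
Hence |(3w - 11)/(w + 4) − (29/2)| < 23|w + 6|/(2·1) = (23/2)|w + 6|, which is < ε once |w + 6| < (2/23)ε.
Take δ = min(1, (2/23)ε). Then 0 < |w + 6| < δ forces both bounds, so |(3w - 11)/(w + 4) − (29/2)| < ε.

δ = min(1, (2/23)ε)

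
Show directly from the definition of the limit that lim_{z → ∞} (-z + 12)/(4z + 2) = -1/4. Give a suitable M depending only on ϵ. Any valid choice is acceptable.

Suppose ϵ > 0. We seek M > 0 such that z > M implies |(-z + 12)/(4z + 2) + 1/4| < ϵ.
(-z + 12)/(4z + 2) + 1/4 = (4(-z + 12) − (-1)(4z + 2)) / (4(4z + 2)) = 50/(4(4z + 2)).
For z > 0 we have 4z + 2 > 4z, so |(-z + 12)/(4z + 2) + 1/4| = 50/(4(4z + 2)) < 50/(4·4z) = (25/8)/z.
Thus |(-z + 12)/(4z + 2) + 1/4| < ϵ whenever z > (25/8)/ϵ.
Take M = (25/8)/ϵ. If z > M then |(-z + 12)/(4z + 2) + 1/4| < (25/8)/z < ϵ.

M = (25/8)/ϵ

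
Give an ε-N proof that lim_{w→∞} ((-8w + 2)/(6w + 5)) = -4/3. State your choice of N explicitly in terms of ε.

N = (13/9)/ε

Let ε > 0 be given. We seek N > 0 such that w > N implies |(-8w + 2)/(6w + 5) + 4/3| < ε.
(-8w + 2)/(6w + 5) + 4/3 = (6(-8w + 2) − (-8)(6w + 5)) / (6(6w + 5)) = 52/(6(6w + 5)).
For w > 0 we have 6w + 5 > 6w, so |(-8w + 2)/(6w + 5) + 4/3| = 52/(6(6w + 5)) < 52/(6·6w) = (13/9)/w.
Thus |(-8w + 2)/(6w + 5) + 4/3| < ε whenever w > (13/9)/ε.
Take N = (13/9)/ε. If w > N then |(-8w + 2)/(6w + 5) + 4/3| < (13/9)/w < ε.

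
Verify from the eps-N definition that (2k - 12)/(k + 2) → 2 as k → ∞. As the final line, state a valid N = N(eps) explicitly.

Suppose eps > 0. For k ≥ 1, |(2k - 12)/(k + 2) − 2| = |-16|/((k + 2)) = 16/((k + 2)).
Since k + 2 ≥ k for k ≥ 1, this is ≤ 16/(k) = 16/k.
So |(2k - 12)/(k + 2) − 2| < eps whenever k > 16/eps.
Take N = 16/eps. If k > N then |(2k - 12)/(k + 2) − 2| ≤ 16/k < eps.

N = 16/eps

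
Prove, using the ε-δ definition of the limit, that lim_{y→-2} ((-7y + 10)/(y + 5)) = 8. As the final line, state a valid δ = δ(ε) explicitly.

δ = min(3/2, (1/10)ε)

Let ε > 0. We want δ > 0 with 0 < |y + 2| < δ ⇒ |(-7y + 10)/(y + 5) − 8| < ε.
Combining over a common denominator, (-7y + 10)/(y + 5) − 8 = [(-7y + 10)·3 − 24·(y + 5)] / [3·(y + 5)] = -45(y + 2) / (3(y + 5)).
So |(-7y + 10)/(y + 5) − 8| = 45|y + 2| / (3·|y + 5|).
Require δ ≤ 3/2, so |y + 5| ≥ |3| − |y + 2| > 3 − 3/2 = 3/2.
Hence |(-7y + 10)/(y + 5) − 8| < 45|y + 2|/(3·(3/2)) = 10|y + 2|, which is < ε once |y + 2| < (1/10)ε.
Take δ = min(3/2, (1/10)ε). Then 0 < |y + 2| < δ forces both bounds, so |(-7y + 10)/(y + 5) − 8| < ε.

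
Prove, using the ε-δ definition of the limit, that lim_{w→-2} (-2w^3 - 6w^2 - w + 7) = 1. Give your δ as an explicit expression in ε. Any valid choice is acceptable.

δ = min(1, ε/27)

Suppose ε > 0. We want δ > 0 such that 0 < |w + 2| < δ implies |(-2w^3 - 6w^2 - w + 7) − 1| < ε.
(-2w^3 - 6w^2 - w + 7) − 1 = -2w^3 - 6w^2 - w + 6 = (w + 2)(-2w^2 - 2w + 3).
So |(-2w^3 - 6w^2 - w + 7) − 1| = |w + 2|·|-2w^2 - 2w + 3|.
Require δ ≤ 1. Then |w + 2| < 1 gives |w| < 3, and by the triangle inequality |-2w^2 - 2w + 3| ≤ 2·3^2 + 2·3 + 3 = 27.
Hence |(-2w^3 - 6w^2 - w + 7) − 1| ≤ 27|w + 2| < ε provided |w + 2| < ε/27.
Choosing δ = min(1, ε/27) ensures both conditions, hence |(-2w^3 - 6w^2 - w + 7) − 1| < ε.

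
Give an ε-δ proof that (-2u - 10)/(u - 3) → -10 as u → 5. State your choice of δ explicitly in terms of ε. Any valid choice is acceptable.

δ = min(1, (1/8)ε)

Let ε > 0. We want δ > 0 with 0 < |u − 5| < δ ⇒ |(-2u - 10)/(u - 3) + 10| < ε.
Combining over a common denominator, (-2u - 10)/(u - 3) + 10 = [(-2u - 10)·2 − (-20)·(u - 3)] / [2·(u - 3)] = 16(u − 5) / (2(u - 3)).
So |(-2u - 10)/(u - 3) + 10| = 16|u − 5| / (2·|u − 3|).
Restrict δ ≤ 1. Then |u − 5| < 1 gives |u − 3| = |(u − 5) + 2| ≥ 2 − 1 = 1.
Hence |(-2u - 10)/(u - 3) + 10| < 16|u − 5|/(2·1) = 8|u − 5|, which is < ε once |u − 5| < (1/8)ε.
Take δ = min(1, (1/8)ε). Then 0 < |u − 5| < δ forces both bounds, so |(-2u - 10)/(u - 3) + 10| < ε.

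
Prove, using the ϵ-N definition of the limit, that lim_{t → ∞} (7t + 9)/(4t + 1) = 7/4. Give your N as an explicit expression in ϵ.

N = (29/16)/ϵ

Fix ϵ > 0. We seek N > 0 such that t > N implies |(7t + 9)/(4t + 1) − (7/4)| < ϵ.
(7t + 9)/(4t + 1) − (7/4) = (4(7t + 9) − 7(4t + 1)) / (4(4t + 1)) = 29/(4(4t + 1)).
For t > 0 we have 4t + 1 > 4t, so |(7t + 9)/(4t + 1) − (7/4)| = 29/(4(4t + 1)) < 29/(4·4t) = (29/16)/t.
Thus |(7t + 9)/(4t + 1) − (7/4)| < ϵ whenever t > (29/16)/ϵ.
Take N = (29/16)/ϵ. If t > N then |(7t + 9)/(4t + 1) − (7/4)| < (29/16)/t < ϵ.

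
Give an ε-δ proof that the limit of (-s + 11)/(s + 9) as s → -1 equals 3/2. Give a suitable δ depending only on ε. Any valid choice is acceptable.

Let ε > 0. We want δ > 0 with 0 < |s + 1| < δ ⇒ |(-s + 11)/(s + 9) − (3/2)| < ε.
Combining over a common denominator, (-s + 11)/(s + 9) − (3/2) = [(-s + 11)·8 − 12·(s + 9)] / [8·(s + 9)] = -20(s + 1) / (8(s + 9)).
So |(-s + 11)/(s + 9) − (3/2)| = 20|s + 1| / (8·|s + 9|).
Require δ ≤ 4, so |s + 9| ≥ |8| − |s + 1| > 8 − 4 = 4.
Hence |(-s + 11)/(s + 9) − (3/2)| < 20|s + 1|/(8·4) = (5/8)|s + 1|, which is < ε once |s + 1| < (8/5)ε.
Take δ = min(4, (8/5)ε). Then 0 < |s + 1| < δ forces both bounds, so |(-s + 11)/(s + 9) − (3/2)| < ε.

δ = min(4, (8/5)ε)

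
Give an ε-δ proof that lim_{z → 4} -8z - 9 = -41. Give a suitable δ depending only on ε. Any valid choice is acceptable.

δ = ε/8

Let ε > 0 be given. We need δ > 0 so that 0 < |z − 4| < δ implies |(-8z - 9) + 41| < ε.
Since (-8z - 9) + 41 = -8(z − 4), we have |(-8z - 9) + 41| = 8|z − 4|.
Thus it suffices that |z − 4| < ε/8.
Choosing δ = ε/8 gives |(-8z - 9) + 41| = 8|z − 4| < ε whenever |z − 4| < δ.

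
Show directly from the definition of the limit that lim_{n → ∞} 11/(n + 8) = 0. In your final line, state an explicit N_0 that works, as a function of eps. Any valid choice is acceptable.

N_0 = 11/eps

Fix eps > 0. For n ≥ 1, |11/(n + 8) − 0| = 11/(n + 8) ≤ 11/n.
We need 11/n < eps, i.e. n > 11/eps.
Take N_0 = 11/eps. If n > N_0 then |11/(n + 8)| ≤ 11/n < eps.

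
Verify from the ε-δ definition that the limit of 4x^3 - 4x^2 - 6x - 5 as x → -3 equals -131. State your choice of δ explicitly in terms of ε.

δ = min(2, ε/222)

Fix ε > 0. We want δ > 0 such that 0 < |x + 3| < δ implies |(4x^3 - 4x^2 - 6x - 5) + 131| < ε.
(4x^3 - 4x^2 - 6x - 5) + 131 = 4x^3 - 4x^2 - 6x + 126 = (x + 3)(4x^2 - 16x + 42).
So |(4x^3 - 4x^2 - 6x - 5) + 131| = |x + 3|·|4x^2 - 16x + 42|.
Assume first that |x + 3| < 2, so |x| < 5. Then |4x^2 - 16x + 42| ≤ 4·5^2 + 16·5 + 42 = 222.
Hence |(4x^3 - 4x^2 - 6x - 5) + 131| ≤ 222|x + 3| < ε provided |x + 3| < ε/222.
Take δ = min(2, ε/222). Then 0 < |x + 3| < δ gives both |x + 3| < 2 and |x + 3| < ε/222, so |(4x^3 - 4x^2 - 6x - 5) + 131| < ε.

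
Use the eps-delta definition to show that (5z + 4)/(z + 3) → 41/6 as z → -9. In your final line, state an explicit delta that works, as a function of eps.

Fix eps > 0. We want delta > 0 with 0 < |z + 9| < delta ⇒ |(5z + 4)/(z + 3) − (41/6)| < eps.
Combining over a common denominator, (5z + 4)/(z + 3) − (41/6) = [(5z + 4)·(-6) − (-41)·(z + 3)] / [(-6)·(z + 3)] = 11(z + 9) / ((-6)(z + 3)).
So |(5z + 4)/(z + 3) − (41/6)| = 11|z + 9| / (6·|z + 3|).
Restrict delta ≤ 3. Then |z + 9| < 3 gives |z + 3| = |(z + 9) + (-6)| ≥ 6 − 3 = 3.
Hence |(5z + 4)/(z + 3) − (41/6)| < 11|z + 9|/(6·3) = (11/18)|z + 9|, which is < eps once |z + 9| < (18/11)eps.
Take delta = min(3, (18/11)eps). Then 0 < |z + 9| < delta forces both bounds, so |(5z + 4)/(z + 3) − (41/6)| < eps.

delta = min(3, (18/11)eps)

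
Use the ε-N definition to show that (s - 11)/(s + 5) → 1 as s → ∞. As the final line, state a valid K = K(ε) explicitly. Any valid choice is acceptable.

K = 16/ε

Suppose ε > 0. We seek K > 0 such that s > K implies |(s - 11)/(s + 5) − 1| < ε.
(s - 11)/(s + 5) − 1 = ((s - 11) − (s + 5)) / ((s + 5)) = -16/((s + 5)).
For s > 0 we have s + 5 > s, so |(s - 11)/(s + 5) − 1| = 16/((s + 5)) < 16/(s) = 16/s.
Thus |(s - 11)/(s + 5) − 1| < ε whenever s > 16/ε.
Take K = 16/ε. If s > K then |(s - 11)/(s + 5) − 1| < 16/s < ε.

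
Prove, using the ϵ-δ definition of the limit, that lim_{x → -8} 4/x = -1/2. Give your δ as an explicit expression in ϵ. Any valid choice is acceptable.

δ = min(4, 8ϵ)

Fix ϵ > 0. We seek δ > 0 such that 0 < |x + 8| < δ implies |4/x + 1/2| < ϵ.
|4/x + 1/2| = 4·|-8 − x|/(8·|x|) = 4|x + 8|/(8|x|).
Require δ ≤ 4 so that |x| > 8 − 4 = 4, hence 8|x| > 32.
Then |4/x + 1/2| < 4|x + 8|/32, which is < ϵ when |x + 8| < 8ϵ.
Take δ = min(4, 8ϵ). Then 0 < |x + 8| < δ gives both |x + 8| < 4 and |x + 8| < 8ϵ, so |4/x + 1/2| < ϵ.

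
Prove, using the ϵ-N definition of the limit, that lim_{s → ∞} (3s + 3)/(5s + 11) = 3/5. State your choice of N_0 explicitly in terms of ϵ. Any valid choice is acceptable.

Let ϵ > 0 be given. We seek N_0 > 0 such that s > N_0 implies |(3s + 3)/(5s + 11) − (3/5)| < ϵ.
(3s + 3)/(5s + 11) − (3/5) = (5(3s + 3) − 3(5s + 11)) / (5(5s + 11)) = -18/(5(5s + 11)).
For s > 0 we have 5s + 11 > 5s, so |(3s + 3)/(5s + 11) − (3/5)| = 18/(5(5s + 11)) < 18/(5·5s) = (18/25)/s.
Thus |(3s + 3)/(5s + 11) − (3/5)| < ϵ whenever s > (18/25)/ϵ.
Take N_0 = (18/25)/ϵ. If s > N_0 then |(3s + 3)/(5s + 11) − (3/5)| < (18/25)/s < ϵ.

N_0 = (18/25)/ϵ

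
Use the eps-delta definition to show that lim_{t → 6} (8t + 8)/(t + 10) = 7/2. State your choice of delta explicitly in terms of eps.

delta = min(8, (16/9)eps)

Let eps > 0 be given. We want delta > 0 with 0 < |t − 6| < delta ⇒ |(8t + 8)/(t + 10) − (7/2)| < eps.
Combining over a common denominator, (8t + 8)/(t + 10) − (7/2) = [(8t + 8)·16 − 56·(t + 10)] / [16·(t + 10)] = 72(t − 6) / (16(t + 10)).
So |(8t + 8)/(t + 10) − (7/2)| = 72|t − 6| / (16·|t + 10|).
Require delta ≤ 8, so |t + 10| ≥ |16| − |t − 6| > 16 − 8 = 8.
Hence |(8t + 8)/(t + 10) − (7/2)| < 72|t − 6|/(16·8) = (9/16)|t − 6|, which is < eps once |t − 6| < (16/9)eps.
Take delta = min(8, (16/9)eps). Then 0 < |t − 6| < delta forces both bounds, so |(8t + 8)/(t + 10) − (7/2)| < eps.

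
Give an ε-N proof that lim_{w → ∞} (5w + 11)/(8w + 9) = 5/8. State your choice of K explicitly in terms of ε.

K = (43/64)/ε

Suppose ε > 0. We seek K > 0 such that w > K implies |(5w + 11)/(8w + 9) − (5/8)| < ε.
(5w + 11)/(8w + 9) − (5/8) = (8(5w + 11) − 5(8w + 9)) / (8(8w + 9)) = 43/(8(8w + 9)).
For w > 0 we have 8w + 9 > 8w, so |(5w + 11)/(8w + 9) − (5/8)| = 43/(8(8w + 9)) < 43/(8·8w) = (43/64)/w.
Thus |(5w + 11)/(8w + 9) − (5/8)| < ε whenever w > (43/64)/ε.
Take K = (43/64)/ε. If w > K then |(5w + 11)/(8w + 9) − (5/8)| < (43/64)/w < ε.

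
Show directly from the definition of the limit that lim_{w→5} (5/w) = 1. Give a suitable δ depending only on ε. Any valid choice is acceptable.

δ = min(5/2, (5/2)ε)

Fix ε > 0. We seek δ > 0 such that 0 < |w − 5| < δ implies |5/w − 1| < ε.
|5/w − 1| = 5·|5 − w|/(5·|w|) = 5|w − 5|/(5|w|).
Require δ ≤ 5/2 so that |w| > 5 − 5/2 = 5/2, hence 5|w| > 25/2.
Then |5/w − 1| < 5|w − 5|/(25/2), which is < ε when |w − 5| < (5/2)ε.
Take δ = min(5/2, (5/2)ε). Then 0 < |w − 5| < δ gives both |w − 5| < 5/2 and |w − 5| < (5/2)ε, so |5/w − 1| < ε.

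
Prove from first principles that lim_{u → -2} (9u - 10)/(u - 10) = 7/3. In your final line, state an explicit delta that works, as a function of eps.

Let eps > 0 be given. We want delta > 0 with 0 < |u + 2| < delta ⇒ |(9u - 10)/(u - 10) − (7/3)| < eps.
Combining over a common denominator, (9u - 10)/(u - 10) − (7/3) = [(9u - 10)·(-12) − (-28)·(u - 10)] / [(-12)·(u - 10)] = -80(u + 2) / ((-12)(u - 10)).
So |(9u - 10)/(u - 10) − (7/3)| = 80|u + 2| / (12·|u − 10|).
Require delta ≤ 6, so |u − 10| ≥ |-12| − |u + 2| > 12 − 6 = 6.
Hence |(9u - 10)/(u - 10) − (7/3)| < 80|u + 2|/(12·6) = (10/9)|u + 2|, which is < eps once |u + 2| < (9/10)eps.
Take delta = min(6, (9/10)eps). Then 0 < |u + 2| < delta forces both bounds, so |(9u - 10)/(u - 10) − (7/3)| < eps.

delta = min(6, (9/10)eps)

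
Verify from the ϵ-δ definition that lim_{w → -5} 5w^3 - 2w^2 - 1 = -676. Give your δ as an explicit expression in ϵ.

δ = min(1, ϵ/477)

Let ϵ > 0. We want δ > 0 such that 0 < |w + 5| < δ implies |(5w^3 - 2w^2 - 1) + 676| < ϵ.
(5w^3 - 2w^2 - 1) + 676 = 5w^3 - 2w^2 + 675 = (w + 5)(5w^2 - 27w + 135).
So |(5w^3 - 2w^2 - 1) + 676| = |w + 5|·|5w^2 - 27w + 135|.
Assume first that |w + 5| < 1, so |w| < 6. Then |5w^2 - 27w + 135| ≤ 5·6^2 + 27·6 + 135 = 477.
Hence |(5w^3 - 2w^2 - 1) + 676| ≤ 477|w + 5| < ϵ provided |w + 5| < ϵ/477.
Choosing δ = min(1, ϵ/477) ensures both conditions, hence |(5w^3 - 2w^2 - 1) + 676| < ϵ.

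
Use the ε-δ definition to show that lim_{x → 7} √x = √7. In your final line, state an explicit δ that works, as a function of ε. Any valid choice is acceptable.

δ = min(7, √7·ε)

Let ε > 0. We want δ > 0 such that 0 < |x − 7| < δ implies |√x − √7| < ε.
Rationalise: √x − √7 = (x − 7)/(√x + √7), so |√x − √7| = |x − 7|/(√x + √7).
Restrict δ ≤ 7 so that |x − 7| < 7 forces x > 0, and then √x + √7 > √7.
Hence |√x − √7| < |x − 7|/√7, which is < ε once |x − 7| < √7·ε.
Take δ = min(7, √7·ε). If 0 < |x − 7| < δ then x > 0 and |√x − √7| < |x − 7|/√7 < ε.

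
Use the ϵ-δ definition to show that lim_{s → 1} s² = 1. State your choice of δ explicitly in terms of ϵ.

δ = min(1, ϵ/3)

Let ϵ > 0. We seek δ > 0 with 0 < |s − 1| < δ ⇒ |s² − 1| < ϵ.
Factor: s² − 1 = (s − 1)(s + 1), so |s² − 1| = |s − 1|·|s + 1|.
Restrict δ ≤ 1. Then |s − 1| < 1 gives |s| < 2, so by the triangle inequality |s + 1| ≤ 2 + 1 = 3.
Hence |s² − 1| ≤ 3|s − 1|, which is < ϵ once |s − 1| < ϵ/3.
Take δ = min(1, ϵ/3). If 0 < |s − 1| < δ then both bounds hold and |s² − 1| ≤ 3|s − 1| < 3·(ϵ/3) = ϵ.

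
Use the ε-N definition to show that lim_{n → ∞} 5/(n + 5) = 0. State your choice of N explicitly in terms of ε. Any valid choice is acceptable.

Suppose ε > 0. For n ≥ 1, |5/(n + 5) − 0| = 5/(n + 5) ≤ 5/n.
We need 5/n < ε, i.e. n > 5/ε.
Take N = 5/ε. If n > N then |5/(n + 5)| ≤ 5/n < ε.

N = 5/ε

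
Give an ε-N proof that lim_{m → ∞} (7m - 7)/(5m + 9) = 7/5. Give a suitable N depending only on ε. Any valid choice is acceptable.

N = (98/25)/ε

Fix ε > 0. For m ≥ 1, |(7m - 7)/(5m + 9) − (7/5)| = |-98|/(5(5m + 9)) = 98/(5(5m + 9)).
Since 5m + 9 ≥ 5m for m ≥ 1, this is ≤ 98/(5·5m) = (98/25)/m.
So |(7m - 7)/(5m + 9) − (7/5)| < ε whenever m > (98/25)/ε.
Take N = (98/25)/ε. If m > N then |(7m - 7)/(5m + 9) − (7/5)| ≤ (98/25)/m < ε.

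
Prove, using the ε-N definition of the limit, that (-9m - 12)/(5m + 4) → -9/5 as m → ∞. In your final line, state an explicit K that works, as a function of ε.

Let ε > 0. For m ≥ 1, |(-9m - 12)/(5m + 4) + 9/5| = |-24|/(5(5m + 4)) = 24/(5(5m + 4)).
Since 5m + 4 ≥ 5m for m ≥ 1, this is ≤ 24/(5·5m) = (24/25)/m.
So |(-9m - 12)/(5m + 4) + 9/5| < ε whenever m > (24/25)/ε.
Take K = (24/25)/ε. If m > K then |(-9m - 12)/(5m + 4) + 9/5| ≤ (24/25)/m < ε.

K = (24/25)/ε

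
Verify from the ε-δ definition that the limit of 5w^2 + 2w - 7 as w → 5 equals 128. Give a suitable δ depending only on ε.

δ = min(2, ε/62)

Let ε > 0 be given. We want δ > 0 such that 0 < |w − 5| < δ implies |(5w^2 + 2w - 7) − 128| < ε.
(5w^2 + 2w - 7) − 128 = 5w^2 + 2w - 135 = (w − 5)(5w + 27).
So |(5w^2 + 2w - 7) − 128| = |w − 5|·|5w + 27|.
Assume first that |w − 5| < 2, so |w| < 7. Then |5w + 27| ≤ 5·7 + 27 = 62.
Hence |(5w^2 + 2w - 7) − 128| ≤ 62|w − 5| < ε provided |w − 5| < ε/62.
Take δ = min(2, ε/62). Then 0 < |w − 5| < δ gives both |w − 5| < 2 and |w − 5| < ε/62, so |(5w^2 + 2w - 7) − 128| < ε.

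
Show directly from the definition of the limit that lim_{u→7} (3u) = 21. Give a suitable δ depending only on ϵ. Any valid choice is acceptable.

δ = ϵ/3

Let ϵ > 0. We need δ > 0 so that 0 < |u − 7| < δ implies |(3u) − 21| < ϵ.
Since (3u) − 21 = 3(u − 7), we have |(3u) − 21| = 3|u − 7|.
So 3|u − 7| < ϵ exactly when |u − 7| < ϵ/3.
Choosing δ = ϵ/3 gives |(3u) − 21| = 3|u − 7| < ϵ whenever |u − 7| < δ.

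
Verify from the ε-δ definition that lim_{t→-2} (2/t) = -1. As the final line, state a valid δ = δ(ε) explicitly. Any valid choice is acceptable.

Suppose ε > 0. We seek δ > 0 such that 0 < |t + 2| < δ implies |2/t + 1| < ε.
|2/t + 1| = 2·|-2 − t|/(2·|t|) = 2|t + 2|/(2|t|).
Restrict δ ≤ 1. Then |t + 2| < 1 gives |t| > 1, so 2|t| > 2.
Then |2/t + 1| < 2|t + 2|/2, which is < ε when |t + 2| < ε.
Take δ = min(1, ε). Then 0 < |t + 2| < δ gives both |t + 2| < 1 and |t + 2| < ε, so |2/t + 1| < ε.

δ = min(1, ε)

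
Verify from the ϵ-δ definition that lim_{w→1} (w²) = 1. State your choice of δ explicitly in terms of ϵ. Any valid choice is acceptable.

Fix ϵ > 0. We seek δ > 0 with 0 < |w − 1| < δ ⇒ |w² − 1| < ϵ.
Factor: w² − 1 = (w − 1)(w + 1), so |w² − 1| = |w − 1|·|w + 1|.
Restrict δ ≤ 2. Then |w − 1| < 2 gives |w| < 3, so by the triangle inequality |w + 1| ≤ 3 + 1 = 4.
Hence |w² − 1| ≤ 4|w − 1|, which is < ϵ once |w − 1| < ϵ/4.
Take δ = min(2, ϵ/4). If 0 < |w − 1| < δ then both bounds hold and |w² − 1| ≤ 4|w − 1| < 4·(ϵ/4) = ϵ.

δ = min(2, ϵ/4)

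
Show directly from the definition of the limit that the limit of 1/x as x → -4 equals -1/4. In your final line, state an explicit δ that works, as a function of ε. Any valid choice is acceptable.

δ = min(2, 8ε)

Let ε > 0. We seek δ > 0 such that 0 < |x + 4| < δ implies |1/x + 1/4| < ε.
|1/x + 1/4| = |-4 − x|/(4·|x|) = |x + 4|/(4|x|).
Restrict δ ≤ 2. Then |x + 4| < 2 gives |x| > 2, so 4|x| > 8.
Then |1/x + 1/4| < |x + 4|/8, which is < ε when |x + 4| < 8ε.
Take δ = min(2, 8ε). Then 0 < |x + 4| < δ gives both |x + 4| < 2 and |x + 4| < 8ε, so |1/x + 1/4| < ε.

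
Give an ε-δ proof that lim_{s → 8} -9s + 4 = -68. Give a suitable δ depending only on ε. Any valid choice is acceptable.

Fix ε > 0. We need δ > 0 so that 0 < |s − 8| < δ implies |(-9s + 4) + 68| < ε.
|(-9s + 4) + 68| = |-9s + 72| = 9|s − 8|.
Thus it suffices that |s − 8| < ε/9.
Choosing δ = ε/9 gives |(-9s + 4) + 68| = 9|s − 8| < ε whenever |s − 8| < δ.

δ = ε/9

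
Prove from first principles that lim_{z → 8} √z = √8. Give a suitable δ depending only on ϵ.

Suppose ϵ > 0. We want δ > 0 such that 0 < |z − 8| < δ implies |√z − √8| < ϵ.
Rationalise: √z − √8 = (z − 8)/(√z + √8), so |√z − √8| = |z − 8|/(√z + √8).
Restrict δ ≤ 8 so that |z − 8| < 8 forces z > 0, and then √z + √8 > √8.
Hence |√z − √8| < |z − 8|/√8, which is < ϵ once |z − 8| < √8·ϵ.
Take δ = min(8, √8·ϵ). If 0 < |z − 8| < δ then z > 0 and |√z − √8| < |z − 8|/√8 < ϵ.

δ = min(8, √8·ϵ)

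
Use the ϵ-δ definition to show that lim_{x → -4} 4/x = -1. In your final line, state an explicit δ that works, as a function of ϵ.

δ = min(2, 2ϵ)

Let ϵ > 0. We seek δ > 0 such that 0 < |x + 4| < δ implies |4/x + 1| < ϵ.
|4/x + 1| = 4·|-4 − x|/(4·|x|) = 4|x + 4|/(4|x|).
Require δ ≤ 2 so that |x| > 4 − 2 = 2, hence 4|x| > 8.
Then |4/x + 1| < 4|x + 4|/8, which is < ϵ when |x + 4| < 2ϵ.
Take δ = min(2, 2ϵ). Then 0 < |x + 4| < δ gives both |x + 4| < 2 and |x + 4| < 2ϵ, so |4/x + 1| < ϵ.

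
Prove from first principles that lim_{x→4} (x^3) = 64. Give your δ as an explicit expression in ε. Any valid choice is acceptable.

Suppose ε > 0. We seek δ > 0 with 0 < |x − 4| < δ ⇒ |x^3 − 64| < ε.
Factor: x^3 − 64 = (x − 4)(x^2 + 4x + 16), so |x^3 − 64| = |x − 4|·|x^2 + 4x + 16|.
Restrict δ ≤ 2. Then |x − 4| < 2 gives |x| < 6, so by the triangle inequality |x^2 + 4x + 16| ≤ 6^2 + 4·6 + 16 = 76.
Hence |x^3 − 64| ≤ 76|x − 4|, which is < ε once |x − 4| < ε/76.
Take δ = min(2, ε/76). If 0 < |x − 4| < δ then both bounds hold and |x^3 − 64| ≤ 76|x − 4| < 76·(ε/76) = ε.

δ = min(2, ε/76)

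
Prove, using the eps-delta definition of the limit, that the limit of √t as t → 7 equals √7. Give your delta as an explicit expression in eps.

delta = min(7, √7·eps)

Fix eps > 0. We want delta > 0 such that 0 < |t − 7| < delta implies |√t − √7| < eps.
Rationalise: √t − √7 = (t − 7)/(√t + √7), so |√t − √7| = |t − 7|/(√t + √7).
Restrict delta ≤ 7 so that |t − 7| < 7 forces t > 0, and then √t + √7 > √7.
Hence |√t − √7| < |t − 7|/√7, which is < eps once |t − 7| < √7·eps.
Take delta = min(7, √7·eps). If 0 < |t − 7| < delta then t > 0 and |√t − √7| < |t − 7|/√7 < eps.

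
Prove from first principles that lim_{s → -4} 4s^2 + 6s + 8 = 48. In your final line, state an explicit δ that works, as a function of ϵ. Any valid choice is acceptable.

δ = min(1, ϵ/30)

Let ϵ > 0. We want δ > 0 such that 0 < |s + 4| < δ implies |(4s^2 + 6s + 8) − 48| < ϵ.
(4s^2 + 6s + 8) − 48 = 4s^2 + 6s - 40 = (s + 4)(4s - 10).
So |(4s^2 + 6s + 8) − 48| = |s + 4|·|4s - 10|.
Require δ ≤ 1. Then |s + 4| < 1 gives |s| < 5, and by the triangle inequality |4s - 10| ≤ 4·5 + 10 = 30.
Hence |(4s^2 + 6s + 8) − 48| ≤ 30|s + 4| < ϵ provided |s + 4| < ϵ/30.
Choosing δ = min(1, ϵ/30) ensures both conditions, hence |(4s^2 + 6s + 8) − 48| < ϵ.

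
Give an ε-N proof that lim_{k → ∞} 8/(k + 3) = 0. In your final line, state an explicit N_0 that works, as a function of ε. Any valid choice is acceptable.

N_0 = 8/ε

Fix ε > 0. For k ≥ 1, |8/(k + 3) − 0| = 8/(k + 3) ≤ 8/k.
We need 8/k < ε, i.e. k > 8/ε.
Take N_0 = 8/ε. If k > N_0 then |8/(k + 3)| ≤ 8/k < ε.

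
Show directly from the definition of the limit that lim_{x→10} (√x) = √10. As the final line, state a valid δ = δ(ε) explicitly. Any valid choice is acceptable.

Suppose ε > 0. We want δ > 0 such that 0 < |x − 10| < δ implies |√x − √10| < ε.
Multiplying by the conjugate, |√x − √10| = |x − 10|/(√x + √10).
Restrict δ ≤ 10 so that |x − 10| < 10 forces x > 0, and then √x + √10 > √10.
Hence |√x − √10| < |x − 10|/√10, which is < ε once |x − 10| < √10·ε.
Take δ = min(10, √10·ε). If 0 < |x − 10| < δ then x > 0 and |√x − √10| < |x − 10|/√10 < ε.

δ = min(10, √10·ε)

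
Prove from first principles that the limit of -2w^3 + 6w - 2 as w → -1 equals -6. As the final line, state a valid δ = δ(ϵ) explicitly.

Let ϵ > 0. We want δ > 0 such that 0 < |w + 1| < δ implies |(-2w^3 + 6w - 2) + 6| < ϵ.
(-2w^3 + 6w - 2) + 6 = -2w^3 + 6w + 4 = (w + 1)(-2w^2 + 2w + 4).
So |(-2w^3 + 6w - 2) + 6| = |w + 1|·|-2w^2 + 2w + 4|.
Require δ ≤ 1. Then |w + 1| < 1 gives |w| < 2, and by the triangle inequality |-2w^2 + 2w + 4| ≤ 2·2^2 + 2·2 + 4 = 16.
Hence |(-2w^3 + 6w - 2) + 6| ≤ 16|w + 1| < ϵ provided |w + 1| < ϵ/16.
Choosing δ = min(1, ϵ/16) ensures both conditions, hence |(-2w^3 + 6w - 2) + 6| < ϵ.

δ = min(1, ϵ/16)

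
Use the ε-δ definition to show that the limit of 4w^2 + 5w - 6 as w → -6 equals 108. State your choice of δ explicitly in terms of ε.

Let ε > 0 be given. We want δ > 0 such that 0 < |w + 6| < δ implies |(4w^2 + 5w - 6) − 108| < ε.
(4w^2 + 5w - 6) − 108 = 4w^2 + 5w - 114 = (w + 6)(4w - 19).
So |(4w^2 + 5w - 6) − 108| = |w + 6|·|4w - 19|.
Assume first that |w + 6| < 2, so |w| < 8. Then |4w - 19| ≤ 4·8 + 19 = 51.
Hence |(4w^2 + 5w - 6) − 108| ≤ 51|w + 6| < ε provided |w + 6| < ε/51.
Take δ = min(2, ε/51). Then 0 < |w + 6| < δ gives both |w + 6| < 2 and |w + 6| < ε/51, so |(4w^2 + 5w - 6) − 108| < ε.

δ = min(2, ε/51)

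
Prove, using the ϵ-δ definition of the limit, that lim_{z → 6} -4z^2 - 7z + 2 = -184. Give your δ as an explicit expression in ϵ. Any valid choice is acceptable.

δ = min(2, ϵ/63)

Fix ϵ > 0. We want δ > 0 such that 0 < |z − 6| < δ implies |(-4z^2 - 7z + 2) + 184| < ϵ.
(-4z^2 - 7z + 2) + 184 = -4z^2 - 7z + 186 = (z − 6)(-4z - 31).
So |(-4z^2 - 7z + 2) + 184| = |z − 6|·|-4z - 31|.
Assume first that |z − 6| < 2, so |z| < 8. Then |-4z - 31| ≤ 4·8 + 31 = 63.
Hence |(-4z^2 - 7z + 2) + 184| ≤ 63|z − 6| < ϵ provided |z − 6| < ϵ/63.
Take δ = min(2, ϵ/63). Then 0 < |z − 6| < δ gives both |z − 6| < 2 and |z − 6| < ϵ/63, so |(-4z^2 - 7z + 2) + 184| < ϵ.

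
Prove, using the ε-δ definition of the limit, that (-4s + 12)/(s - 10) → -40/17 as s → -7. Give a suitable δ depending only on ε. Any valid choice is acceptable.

Let ε > 0. We want δ > 0 with 0 < |s + 7| < δ ⇒ |(-4s + 12)/(s - 10) + 40/17| < ε.
Combining over a common denominator, (-4s + 12)/(s - 10) + 40/17 = [(-4s + 12)·(-17) − 40·(s - 10)] / [(-17)·(s - 10)] = 28(s + 7) / ((-17)(s - 10)).
So |(-4s + 12)/(s - 10) + 40/17| = 28|s + 7| / (17·|s − 10|).
Restrict δ ≤ 17/2. Then |s + 7| < 17/2 gives |s − 10| = |(s + 7) + (-17)| ≥ 17 − 17/2 = 17/2.
Hence |(-4s + 12)/(s - 10) + 40/17| < 28|s + 7|/(17·(17/2)) = (56/289)|s + 7|, which is < ε once |s + 7| < (289/56)ε.
Take δ = min(17/2, (289/56)ε). Then 0 < |s + 7| < δ forces both bounds, so |(-4s + 12)/(s - 10) + 40/17| < ε.

δ = min(17/2, (289/56)ε)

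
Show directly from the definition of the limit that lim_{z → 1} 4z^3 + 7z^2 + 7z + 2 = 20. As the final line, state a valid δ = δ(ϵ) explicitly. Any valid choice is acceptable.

Let ϵ > 0. We want δ > 0 such that 0 < |z − 1| < δ implies |(4z^3 + 7z^2 + 7z + 2) − 20| < ϵ.
(4z^3 + 7z^2 + 7z + 2) − 20 = 4z^3 + 7z^2 + 7z - 18 = (z − 1)(4z^2 + 11z + 18).
So |(4z^3 + 7z^2 + 7z + 2) − 20| = |z − 1|·|4z^2 + 11z + 18|.
Assume first that |z − 1| < 2, so |z| < 3. Then |4z^2 + 11z + 18| ≤ 4·3^2 + 11·3 + 18 = 87.
Hence |(4z^3 + 7z^2 + 7z + 2) − 20| ≤ 87|z − 1| < ϵ provided |z − 1| < ϵ/87.
Choosing δ = min(2, ϵ/87) ensures both conditions, hence |(4z^3 + 7z^2 + 7z + 2) − 20| < ϵ.

δ = min(2, ϵ/87)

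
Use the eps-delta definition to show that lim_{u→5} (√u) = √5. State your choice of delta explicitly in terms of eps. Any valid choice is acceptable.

Let eps > 0 be given. We want delta > 0 such that 0 < |u − 5| < delta implies |√u − √5| < eps.
Multiplying by the conjugate, |√u − √5| = |u − 5|/(√u + √5).
Restrict delta ≤ 5 so that |u − 5| < 5 forces u > 0, and then √u + √5 > √5.
Hence |√u − √5| < |u − 5|/√5, which is < eps once |u − 5| < √5·eps.
Take delta = min(5, √5·eps). If 0 < |u − 5| < delta then u > 0 and |√u − √5| < |u − 5|/√5 < eps.

delta = min(5, √5·eps)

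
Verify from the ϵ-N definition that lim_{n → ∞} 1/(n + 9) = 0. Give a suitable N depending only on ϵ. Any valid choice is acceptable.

Fix ϵ > 0. For n ≥ 1, |1/(n + 9) − 0| = 1/(n + 9) ≤ 1/n.
We need 1/n < ϵ, i.e. n > 1/ϵ.
Take N = 1/ϵ. If n > N then |1/(n + 9)| ≤ 1/n < ϵ.

N = 1/ϵ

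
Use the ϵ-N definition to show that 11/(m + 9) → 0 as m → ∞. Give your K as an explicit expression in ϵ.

Let ϵ > 0 be given. For m ≥ 1, |11/(m + 9) − 0| = 11/(m + 9) ≤ 11/m.
We need 11/m < ϵ, i.e. m > 11/ϵ.
Take K = 11/ϵ. If m > K then |11/(m + 9)| ≤ 11/m < ϵ.

K = 11/ϵ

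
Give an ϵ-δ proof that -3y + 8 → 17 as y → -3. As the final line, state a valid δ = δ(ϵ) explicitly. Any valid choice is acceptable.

Let ϵ > 0. We need δ > 0 so that 0 < |y + 3| < δ implies |(-3y + 8) − 17| < ϵ.
Since (-3y + 8) − 17 = -3(y + 3), we have |(-3y + 8) − 17| = 3|y + 3|.
Thus it suffices that |y + 3| < ϵ/3.
Take δ = ϵ/3. If 0 < |y + 3| < δ then |(-3y + 8) − 17| = 3|y + 3| < 3·(ϵ/3) = ϵ.

δ = ϵ/3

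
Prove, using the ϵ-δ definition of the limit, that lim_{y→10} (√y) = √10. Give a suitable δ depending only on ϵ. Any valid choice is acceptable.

Suppose ϵ > 0. We want δ > 0 such that 0 < |y − 10| < δ implies |√y − √10| < ϵ.
Multiplying by the conjugate, |√y − √10| = |y − 10|/(√y + √10).
Restrict δ ≤ 10 so that |y − 10| < 10 forces y > 0, and then √y + √10 > √10.
Hence |√y − √10| < |y − 10|/√10, which is < ϵ once |y − 10| < √10·ϵ.
Take δ = min(10, √10·ϵ). If 0 < |y − 10| < δ then y > 0 and |√y − √10| < |y − 10|/√10 < ϵ.

δ = min(10, √10·ϵ)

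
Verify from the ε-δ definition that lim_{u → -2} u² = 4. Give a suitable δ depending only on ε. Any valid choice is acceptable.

δ = min(1, ε/5)

Fix ε > 0. We seek δ > 0 with 0 < |u + 2| < δ ⇒ |u² − 4| < ε.
Factor: u² − 4 = (u + 2)(u - 2), so |u² − 4| = |u + 2|·|u - 2|.
Restrict δ ≤ 1. Then |u + 2| < 1 gives |u| < 3, so by the triangle inequality |u - 2| ≤ 3 + 2 = 5.
Hence |u² − 4| ≤ 5|u + 2|, which is < ε once |u + 2| < ε/5.
Take δ = min(1, ε/5). If 0 < |u + 2| < δ then both bounds hold and |u² − 4| ≤ 5|u + 2| < 5·(ε/5) = ε.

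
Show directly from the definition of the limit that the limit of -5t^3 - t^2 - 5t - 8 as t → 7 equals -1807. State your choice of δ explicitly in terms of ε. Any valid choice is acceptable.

δ = min(1, ε/865)

Let ε > 0. We want δ > 0 such that 0 < |t − 7| < δ implies |(-5t^3 - t^2 - 5t - 8) + 1807| < ε.
(-5t^3 - t^2 - 5t - 8) + 1807 = -5t^3 - t^2 - 5t + 1799 = (t − 7)(-5t^2 - 36t - 257).
So |(-5t^3 - t^2 - 5t - 8) + 1807| = |t − 7|·|-5t^2 - 36t - 257|.
Assume first that |t − 7| < 1, so |t| < 8. Then |-5t^2 - 36t - 257| ≤ 5·8^2 + 36·8 + 257 = 865.
Hence |(-5t^3 - t^2 - 5t - 8) + 1807| ≤ 865|t − 7| < ε provided |t − 7| < ε/865.
Take δ = min(1, ε/865). Then 0 < |t − 7| < δ gives both |t − 7| < 1 and |t − 7| < ε/865, so |(-5t^3 - t^2 - 5t - 8) + 1807| < ε.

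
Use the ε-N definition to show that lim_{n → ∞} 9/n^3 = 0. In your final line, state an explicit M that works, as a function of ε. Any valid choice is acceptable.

Let ε > 0 be given. For n ≥ 1, |9/n^3 − 0| = 9/n^3.
9/n^3 < ε ⇔ n^3 > 9/ε ⇔ n > (9/ε)^{1/3}.
Take M = (9/ε)^{1/3}. Then n > M implies 9/n^3 < ε.

M = (9/ε)^{1/3}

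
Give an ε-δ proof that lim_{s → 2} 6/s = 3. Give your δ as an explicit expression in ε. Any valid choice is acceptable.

δ = min(1, (1/3)ε)

Let ε > 0. We seek δ > 0 such that 0 < |s − 2| < δ implies |6/s − 3| < ε.
|6/s − 3| = 6·|2 − s|/(2·|s|) = 6|s − 2|/(2|s|).
Restrict δ ≤ 1. Then |s − 2| < 1 gives |s| > 1, so 2|s| > 2.
Then |6/s − 3| < 6|s − 2|/2, which is < ε when |s − 2| < (1/3)ε.
Take δ = min(1, (1/3)ε). Then 0 < |s − 2| < δ gives both |s − 2| < 1 and |s − 2| < (1/3)ε, so |6/s − 3| < ε.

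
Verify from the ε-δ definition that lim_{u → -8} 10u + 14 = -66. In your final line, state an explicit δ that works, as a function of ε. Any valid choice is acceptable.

Suppose ε > 0. We need δ > 0 so that 0 < |u + 8| < δ implies |(10u + 14) + 66| < ε.
Since (10u + 14) + 66 = 10(u + 8), we have |(10u + 14) + 66| = 10|u + 8|.
Thus it suffices that |u + 8| < ε/10.
Choosing δ = ε/10 gives |(10u + 14) + 66| = 10|u + 8| < ε whenever |u + 8| < δ.

δ = ε/10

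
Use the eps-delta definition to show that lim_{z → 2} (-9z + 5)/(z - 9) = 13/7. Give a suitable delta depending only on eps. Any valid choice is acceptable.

Let eps > 0 be given. We want delta > 0 with 0 < |z − 2| < delta ⇒ |(-9z + 5)/(z - 9) − (13/7)| < eps.
Combining over a common denominator, (-9z + 5)/(z - 9) − (13/7) = [(-9z + 5)·(-7) − (-13)·(z - 9)] / [(-7)·(z - 9)] = 76(z − 2) / ((-7)(z - 9)).
So |(-9z + 5)/(z - 9) − (13/7)| = 76|z − 2| / (7·|z − 9|).
Restrict delta ≤ 7/2. Then |z − 2| < 7/2 gives |z − 9| = |(z − 2) + (-7)| ≥ 7 − 7/2 = 7/2.
Hence |(-9z + 5)/(z - 9) − (13/7)| < 76|z − 2|/(7·(7/2)) = (152/49)|z − 2|, which is < eps once |z − 2| < (49/152)eps.
Take delta = min(7/2, (49/152)eps). Then 0 < |z − 2| < delta forces both bounds, so |(-9z + 5)/(z - 9) − (13/7)| < eps.

delta = min(7/2, (49/152)eps)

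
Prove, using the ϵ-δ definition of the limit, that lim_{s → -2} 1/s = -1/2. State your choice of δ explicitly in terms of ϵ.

Suppose ϵ > 0. We seek δ > 0 such that 0 < |s + 2| < δ implies |1/s + 1/2| < ϵ.
|1/s + 1/2| = |-2 − s|/(2·|s|) = |s + 2|/(2|s|).
Require δ ≤ 1 so that |s| > 2 − 1 = 1, hence 2|s| > 2.
Then |1/s + 1/2| < |s + 2|/2, which is < ϵ when |s + 2| < 2ϵ.
Take δ = min(1, 2ϵ). Then 0 < |s + 2| < δ gives both |s + 2| < 1 and |s + 2| < 2ϵ, so |1/s + 1/2| < ϵ.

δ = min(1, 2ϵ)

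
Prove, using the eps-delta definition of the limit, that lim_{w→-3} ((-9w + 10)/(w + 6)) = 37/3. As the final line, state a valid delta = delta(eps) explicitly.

delta = min(3/2, (9/128)eps)

Let eps > 0 be given. We want delta > 0 with 0 < |w + 3| < delta ⇒ |(-9w + 10)/(w + 6) − (37/3)| < eps.
Combining over a common denominator, (-9w + 10)/(w + 6) − (37/3) = [(-9w + 10)·3 − 37·(w + 6)] / [3·(w + 6)] = -64(w + 3) / (3(w + 6)).
So |(-9w + 10)/(w + 6) − (37/3)| = 64|w + 3| / (3·|w + 6|).
Require delta ≤ 3/2, so |w + 6| ≥ |3| − |w + 3| > 3 − 3/2 = 3/2.
Hence |(-9w + 10)/(w + 6) − (37/3)| < 64|w + 3|/(3·(3/2)) = (128/9)|w + 3|, which is < eps once |w + 3| < (9/128)eps.
Take delta = min(3/2, (9/128)eps). Then 0 < |w + 3| < delta forces both bounds, so |(-9w + 10)/(w + 6) − (37/3)| < eps.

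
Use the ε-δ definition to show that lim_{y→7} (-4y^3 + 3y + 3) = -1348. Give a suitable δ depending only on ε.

δ = min(1, ε/673)

Let ε > 0 be given. We want δ > 0 such that 0 < |y − 7| < δ implies |(-4y^3 + 3y + 3) + 1348| < ε.
(-4y^3 + 3y + 3) + 1348 = -4y^3 + 3y + 1351 = (y − 7)(-4y^2 - 28y - 193).
So |(-4y^3 + 3y + 3) + 1348| = |y − 7|·|-4y^2 - 28y - 193|.
Assume first that |y − 7| < 1, so |y| < 8. Then |-4y^2 - 28y - 193| ≤ 4·8^2 + 28·8 + 193 = 673.
Hence |(-4y^3 + 3y + 3) + 1348| ≤ 673|y − 7| < ε provided |y − 7| < ε/673.
Choosing δ = min(1, ε/673) ensures both conditions, hence |(-4y^3 + 3y + 3) + 1348| < ε.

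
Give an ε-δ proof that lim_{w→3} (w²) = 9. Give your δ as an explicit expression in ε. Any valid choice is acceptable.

Let ε > 0. We seek δ > 0 with 0 < |w − 3| < δ ⇒ |w² − 9| < ε.
Factor: w² − 9 = (w − 3)(w + 3), so |w² − 9| = |w − 3|·|w + 3|.
Impose δ ≤ 2 so that |w| < 5; then |w + 3| ≤ 8.
Hence |w² − 9| ≤ 8|w − 3|, which is < ε once |w − 3| < ε/8.
Take δ = min(2, ε/8). If 0 < |w − 3| < δ then both bounds hold and |w² − 9| ≤ 8|w − 3| < 8·(ε/8) = ε.

δ = min(2, ε/8)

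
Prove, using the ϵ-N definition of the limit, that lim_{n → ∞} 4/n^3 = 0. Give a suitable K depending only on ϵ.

Fix ϵ > 0. For n ≥ 1, |4/n^3 − 0| = 4/n^3.
4/n^3 < ϵ ⇔ n^3 > 4/ϵ ⇔ n > (4/ϵ)^{1/3}.
Take K = (4/ϵ)^{1/3}. Then n > K implies 4/n^3 < ϵ.

K = (4/ϵ)^{1/3}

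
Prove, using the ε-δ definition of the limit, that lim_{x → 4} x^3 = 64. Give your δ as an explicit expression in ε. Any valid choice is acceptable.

δ = min(1, ε/61)

Suppose ε > 0. We seek δ > 0 with 0 < |x − 4| < δ ⇒ |x^3 − 64| < ε.
Factor: x^3 − 64 = (x − 4)(x^2 + 4x + 16), so |x^3 − 64| = |x − 4|·|x^2 + 4x + 16|.
Restrict δ ≤ 1. Then |x − 4| < 1 gives |x| < 5, so by the triangle inequality |x^2 + 4x + 16| ≤ 5^2 + 4·5 + 16 = 61.
Hence |x^3 − 64| ≤ 61|x − 4|, which is < ε once |x − 4| < ε/61.
Take δ = min(1, ε/61). If 0 < |x − 4| < δ then both bounds hold and |x^3 − 64| ≤ 61|x − 4| < 61·(ε/61) = ε.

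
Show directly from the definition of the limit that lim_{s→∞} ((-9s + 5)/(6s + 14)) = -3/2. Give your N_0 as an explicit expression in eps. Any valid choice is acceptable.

N_0 = (13/3)/eps

Fix eps > 0. We seek N_0 > 0 such that s > N_0 implies |(-9s + 5)/(6s + 14) + 3/2| < eps.
(-9s + 5)/(6s + 14) + 3/2 = (6(-9s + 5) − (-9)(6s + 14)) / (6(6s + 14)) = 156/(6(6s + 14)).
For s > 0 we have 6s + 14 > 6s, so |(-9s + 5)/(6s + 14) + 3/2| = 156/(6(6s + 14)) < 156/(6·6s) = (13/3)/s.
Thus |(-9s + 5)/(6s + 14) + 3/2| < eps whenever s > (13/3)/eps.
Take N_0 = (13/3)/eps. If s > N_0 then |(-9s + 5)/(6s + 14) + 3/2| < (13/3)/s < eps.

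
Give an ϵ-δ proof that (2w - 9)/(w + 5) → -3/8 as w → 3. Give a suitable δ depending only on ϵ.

Fix ϵ > 0. We want δ > 0 with 0 < |w − 3| < δ ⇒ |(2w - 9)/(w + 5) + 3/8| < ϵ.
Combining over a common denominator, (2w - 9)/(w + 5) + 3/8 = [(2w - 9)·8 − (-3)·(w + 5)] / [8·(w + 5)] = 19(w − 3) / (8(w + 5)).
So |(2w - 9)/(w + 5) + 3/8| = 19|w − 3| / (8·|w + 5|).
Require δ ≤ 4, so |w + 5| ≥ |8| − |w − 3| > 8 − 4 = 4.
Hence |(2w - 9)/(w + 5) + 3/8| < 19|w − 3|/(8·4) = (19/32)|w − 3|, which is < ϵ once |w − 3| < (32/19)ϵ.
Take δ = min(4, (32/19)ϵ). Then 0 < |w − 3| < δ forces both bounds, so |(2w - 9)/(w + 5) + 3/8| < ϵ.

δ = min(4, (32/19)ϵ)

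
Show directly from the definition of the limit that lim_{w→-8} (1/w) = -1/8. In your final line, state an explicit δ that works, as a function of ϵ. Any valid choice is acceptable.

δ = min(4, 32ϵ)

Fix ϵ > 0. We seek δ > 0 such that 0 < |w + 8| < δ implies |1/w + 1/8| < ϵ.
|1/w + 1/8| = |-8 − w|/(8·|w|) = |w + 8|/(8|w|).
Restrict δ ≤ 4. Then |w + 8| < 4 gives |w| > 4, so 8|w| > 32.
Then |1/w + 1/8| < |w + 8|/32, which is < ϵ when |w + 8| < 32ϵ.
Take δ = min(4, 32ϵ). Then 0 < |w + 8| < δ gives both |w + 8| < 4 and |w + 8| < 32ϵ, so |1/w + 1/8| < ϵ.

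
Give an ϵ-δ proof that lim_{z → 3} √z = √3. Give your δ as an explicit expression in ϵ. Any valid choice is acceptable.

Suppose ϵ > 0. We want δ > 0 such that 0 < |z − 3| < δ implies |√z − √3| < ϵ.
Multiplying by the conjugate, |√z − √3| = |z − 3|/(√z + √3).
Restrict δ ≤ 3 so that |z − 3| < 3 forces z > 0, and then √z + √3 > √3.
Hence |√z − √3| < |z − 3|/√3, which is < ϵ once |z − 3| < √3·ϵ.
Take δ = min(3, √3·ϵ). If 0 < |z − 3| < δ then z > 0 and |√z − √3| < |z − 3|/√3 < ϵ.

δ = min(3, √3·ϵ)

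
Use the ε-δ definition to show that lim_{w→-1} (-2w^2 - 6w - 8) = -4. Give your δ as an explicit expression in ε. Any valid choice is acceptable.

δ = min(1, ε/8)

Suppose ε > 0. We want δ > 0 such that 0 < |w + 1| < δ implies |(-2w^2 - 6w - 8) + 4| < ε.
(-2w^2 - 6w - 8) + 4 = -2w^2 - 6w - 4 = (w + 1)(-2w - 4).
So |(-2w^2 - 6w - 8) + 4| = |w + 1|·|-2w - 4|.
Require δ ≤ 1. Then |w + 1| < 1 gives |w| < 2, and by the triangle inequality |-2w - 4| ≤ 2·2 + 4 = 8.
Hence |(-2w^2 - 6w - 8) + 4| ≤ 8|w + 1| < ε provided |w + 1| < ε/8.
Take δ = min(1, ε/8). Then 0 < |w + 1| < δ gives both |w + 1| < 1 and |w + 1| < ε/8, so |(-2w^2 - 6w - 8) + 4| < ε.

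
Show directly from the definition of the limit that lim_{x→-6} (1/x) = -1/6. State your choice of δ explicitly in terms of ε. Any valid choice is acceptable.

Fix ε > 0. We seek δ > 0 such that 0 < |x + 6| < δ implies |1/x + 1/6| < ε.
|1/x + 1/6| = |-6 − x|/(6·|x|) = |x + 6|/(6|x|).
Require δ ≤ 3 so that |x| > 6 − 3 = 3, hence 6|x| > 18.
Then |1/x + 1/6| < |x + 6|/18, which is < ε when |x + 6| < 18ε.
Take δ = min(3, 18ε). Then 0 < |x + 6| < δ gives both |x + 6| < 3 and |x + 6| < 18ε, so |1/x + 1/6| < ε.

δ = min(3, 18ε)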